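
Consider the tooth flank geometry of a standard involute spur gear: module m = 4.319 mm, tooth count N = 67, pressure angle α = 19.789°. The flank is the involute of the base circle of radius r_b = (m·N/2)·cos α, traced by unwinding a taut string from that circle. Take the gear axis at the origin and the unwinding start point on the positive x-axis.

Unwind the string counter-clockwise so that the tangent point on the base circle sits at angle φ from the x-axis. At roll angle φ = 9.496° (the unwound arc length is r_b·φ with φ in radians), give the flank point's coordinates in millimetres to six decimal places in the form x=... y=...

x=137.999147 y=0.206031

pitch radius r_p = m·N/2 = 4.319·67/2 = 144.686500
base radius r_b = r_p·cos α = 144.686500·cos 19.789° = 136.142152
roll angle φ = 9.496° = 0.16573647 rad
x = r_b·(cos φ + φ·sin φ) = 136.142152·(0.98629712 + 0.16573647·0.16497875) = 137.999147
y = r_b·(sin φ − φ·cos φ) = 136.142152·(0.16497875 − 0.16573647·0.98629712) = 0.206031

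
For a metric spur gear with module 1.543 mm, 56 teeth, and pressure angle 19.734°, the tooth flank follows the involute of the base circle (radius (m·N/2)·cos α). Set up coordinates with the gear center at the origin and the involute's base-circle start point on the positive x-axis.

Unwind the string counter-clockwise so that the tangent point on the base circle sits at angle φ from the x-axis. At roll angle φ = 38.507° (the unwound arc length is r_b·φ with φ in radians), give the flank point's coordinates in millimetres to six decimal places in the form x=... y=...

x=48.839509 y=3.932091

pitch radius r_p = m·N/2 = 1.543·56/2 = 43.204000
base radius r_b = r_p·cos α = 43.204000·cos 19.734° = 40.666644
roll angle φ = 38.507° = 0.67207394 rad
x = r_b·(cos φ + φ·sin φ) = 40.666644·(0.78253210 + 0.67207394·0.62261025) = 48.839509
y = r_b·(sin φ − φ·cos φ) = 40.666644·(0.62261025 − 0.67207394·0.78253210) = 3.932091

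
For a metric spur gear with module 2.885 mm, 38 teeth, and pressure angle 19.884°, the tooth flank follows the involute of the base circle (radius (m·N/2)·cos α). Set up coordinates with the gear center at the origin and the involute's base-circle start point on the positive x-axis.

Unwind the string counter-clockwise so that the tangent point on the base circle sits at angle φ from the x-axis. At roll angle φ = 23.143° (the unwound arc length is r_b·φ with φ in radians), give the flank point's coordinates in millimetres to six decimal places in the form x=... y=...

pitch radius r_p = m·N/2 = 2.885·38/2 = 54.815000
base radius r_b = r_p·cos α = 54.815000·cos 19.884° = 51.547102
roll angle φ = 23.143° = 0.40392155 rad
x = r_b·(cos φ + φ·sin φ) = 51.547102·(0.91952679 + 0.40392155·0.39302732) = 55.582157
y = r_b·(sin φ − φ·cos φ) = 51.547102·(0.39302732 − 0.40392155·0.91952679) = 1.113966

x=55.582157 y=1.113966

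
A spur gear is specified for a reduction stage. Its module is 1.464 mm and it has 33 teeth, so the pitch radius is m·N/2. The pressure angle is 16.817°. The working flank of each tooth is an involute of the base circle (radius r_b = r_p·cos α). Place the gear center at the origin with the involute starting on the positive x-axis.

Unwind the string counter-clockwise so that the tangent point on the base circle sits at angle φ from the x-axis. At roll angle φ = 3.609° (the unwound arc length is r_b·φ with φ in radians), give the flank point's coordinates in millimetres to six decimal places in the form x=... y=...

pitch radius r_p = m·N/2 = 1.464·33/2 = 24.156000
base radius r_b = r_p·cos α = 24.156000·cos 16.817° = 23.122937
roll angle φ = 3.609° = 0.06298893 rad
x = r_b·(cos φ + φ·sin φ) = 23.122937·(0.99801685 + 0.06298893·0.06294729) = 23.168763
y = r_b·(sin φ − φ·cos φ) = 23.122937·(0.06294729 − 0.06298893·0.99801685) = 0.001925

x=23.168763 y=0.001925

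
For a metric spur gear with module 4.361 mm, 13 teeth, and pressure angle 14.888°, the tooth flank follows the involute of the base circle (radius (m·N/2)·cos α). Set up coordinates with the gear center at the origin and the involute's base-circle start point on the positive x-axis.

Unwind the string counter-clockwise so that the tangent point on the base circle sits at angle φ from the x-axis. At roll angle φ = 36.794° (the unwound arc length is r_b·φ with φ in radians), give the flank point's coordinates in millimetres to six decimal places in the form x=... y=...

x=32.474444 y=2.320037

pitch radius r_p = m·N/2 = 4.361·13/2 = 28.346500
base radius r_b = r_p·cos α = 28.346500·cos 14.888° = 27.394905
roll angle φ = 36.794° = 0.64217644 rad
x = r_b·(cos φ + φ·sin φ) = 27.394905·(0.80079410 + 0.64217644·0.59893974) = 32.474444
y = r_b·(sin φ − φ·cos φ) = 27.394905·(0.59893974 − 0.64217644·0.80079410) = 2.320037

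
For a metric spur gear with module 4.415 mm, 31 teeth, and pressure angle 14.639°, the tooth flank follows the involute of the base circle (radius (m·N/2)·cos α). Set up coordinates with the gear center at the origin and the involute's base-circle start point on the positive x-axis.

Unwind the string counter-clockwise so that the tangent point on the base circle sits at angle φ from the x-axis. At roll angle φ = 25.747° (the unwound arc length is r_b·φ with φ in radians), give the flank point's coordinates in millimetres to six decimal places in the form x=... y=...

x=72.562386 y=1.962572

pitch radius r_p = m·N/2 = 4.415·31/2 = 68.432500
base radius r_b = r_p·cos α = 68.432500·cos 14.639° = 66.211001
roll angle φ = 25.747° = 0.44936992 rad
x = r_b·(cos φ + φ·sin φ) = 66.211001·(0.90072099 + 0.44936992·0.43439810) = 72.562386
y = r_b·(sin φ − φ·cos φ) = 66.211001·(0.43439810 − 0.44936992·0.90072099) = 1.962572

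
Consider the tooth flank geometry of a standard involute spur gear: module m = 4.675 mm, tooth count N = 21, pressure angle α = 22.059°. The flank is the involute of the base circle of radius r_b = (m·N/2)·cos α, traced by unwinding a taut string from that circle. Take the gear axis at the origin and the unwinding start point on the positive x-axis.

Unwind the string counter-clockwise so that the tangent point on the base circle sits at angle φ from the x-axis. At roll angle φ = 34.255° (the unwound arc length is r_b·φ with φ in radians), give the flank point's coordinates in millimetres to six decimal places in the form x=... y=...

pitch radius r_p = m·N/2 = 4.675·21/2 = 49.087500
base radius r_b = r_p·cos α = 49.087500·cos 22.059° = 45.494178
roll angle φ = 34.255° = 0.59786254 rad
x = r_b·(cos φ + φ·sin φ) = 45.494178·(0.82654063 + 0.59786254·0.56287706) = 52.912629
y = r_b·(sin φ − φ·cos φ) = 45.494178·(0.56287706 − 0.59786254·0.82654063) = 3.126332

x=52.912629 y=3.126332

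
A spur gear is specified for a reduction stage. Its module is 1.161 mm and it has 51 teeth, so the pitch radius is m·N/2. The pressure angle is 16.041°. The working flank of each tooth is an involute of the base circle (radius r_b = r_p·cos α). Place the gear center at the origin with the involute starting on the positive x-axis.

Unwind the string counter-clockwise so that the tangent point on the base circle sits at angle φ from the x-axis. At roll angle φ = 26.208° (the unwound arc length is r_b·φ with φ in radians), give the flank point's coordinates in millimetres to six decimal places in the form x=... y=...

pitch radius r_p = m·N/2 = 1.161·51/2 = 29.605500
base radius r_b = r_p·cos α = 29.605500·cos 16.041° = 28.452786
roll angle φ = 26.208° = 0.45741589 rad
x = r_b·(cos φ + φ·sin φ) = 28.452786·(0.89719672 + 0.45741589·0.44163113) = 31.275468
y = r_b·(sin φ − φ·cos φ) = 28.452786·(0.44163113 − 0.45741589·0.89719672) = 0.888839

x=31.275468 y=0.888839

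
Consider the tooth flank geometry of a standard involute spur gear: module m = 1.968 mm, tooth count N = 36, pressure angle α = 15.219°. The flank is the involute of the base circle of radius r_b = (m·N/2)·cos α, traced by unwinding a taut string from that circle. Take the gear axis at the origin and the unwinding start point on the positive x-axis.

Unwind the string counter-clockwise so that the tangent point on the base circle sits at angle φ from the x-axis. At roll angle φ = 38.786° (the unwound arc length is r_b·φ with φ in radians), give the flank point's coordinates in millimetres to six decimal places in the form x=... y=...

x=41.138911 y=3.375167

pitch radius r_p = m·N/2 = 1.968·36/2 = 35.424000
base radius r_b = r_p·cos α = 35.424000·cos 15.219° = 34.181662
roll angle φ = 38.786° = 0.67694340 rad
x = r_b·(cos φ + φ·sin φ) = 34.181662·(0.77949105 + 0.67694340·0.62641336) = 41.138911
y = r_b·(sin φ − φ·cos φ) = 34.181662·(0.62641336 − 0.67694340·0.77949105) = 3.375167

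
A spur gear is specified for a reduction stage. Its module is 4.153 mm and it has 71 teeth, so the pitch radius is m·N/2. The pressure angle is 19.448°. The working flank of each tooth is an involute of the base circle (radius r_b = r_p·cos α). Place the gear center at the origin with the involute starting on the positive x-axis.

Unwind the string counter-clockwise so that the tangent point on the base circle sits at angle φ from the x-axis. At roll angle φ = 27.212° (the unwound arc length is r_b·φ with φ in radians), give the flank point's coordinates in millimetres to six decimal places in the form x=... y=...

x=153.825628 y=4.853337

pitch radius r_p = m·N/2 = 4.153·71/2 = 147.431500
base radius r_b = r_p·cos α = 147.431500·cos 19.448° = 139.019657
roll angle φ = 27.212° = 0.47493900 rad
x = r_b·(cos φ + φ·sin φ) = 139.019657·(0.88932062 + 0.47493900·0.45728420) = 153.825628
y = r_b·(sin φ − φ·cos φ) = 139.019657·(0.45728420 − 0.47493900·0.88932062) = 4.853337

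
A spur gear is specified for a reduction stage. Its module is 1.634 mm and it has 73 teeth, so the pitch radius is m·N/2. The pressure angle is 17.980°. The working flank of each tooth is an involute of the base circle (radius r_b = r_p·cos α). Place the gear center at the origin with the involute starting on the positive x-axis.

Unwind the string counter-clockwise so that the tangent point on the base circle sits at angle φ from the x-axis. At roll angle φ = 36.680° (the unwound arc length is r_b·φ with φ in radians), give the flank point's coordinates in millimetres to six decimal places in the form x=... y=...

pitch radius r_p = m·N/2 = 1.634·73/2 = 59.641000
base radius r_b = r_p·cos α = 59.641000·cos 17.980° = 56.728392
roll angle φ = 36.680° = 0.64018677 rad
x = r_b·(cos φ + φ·sin φ) = 56.728392·(0.80198421 + 0.64018677·0.59734524) = 67.188921
y = r_b·(sin φ − φ·cos φ) = 56.728392·(0.59734524 − 0.64018677·0.80198421) = 4.760962

x=67.188921 y=4.760962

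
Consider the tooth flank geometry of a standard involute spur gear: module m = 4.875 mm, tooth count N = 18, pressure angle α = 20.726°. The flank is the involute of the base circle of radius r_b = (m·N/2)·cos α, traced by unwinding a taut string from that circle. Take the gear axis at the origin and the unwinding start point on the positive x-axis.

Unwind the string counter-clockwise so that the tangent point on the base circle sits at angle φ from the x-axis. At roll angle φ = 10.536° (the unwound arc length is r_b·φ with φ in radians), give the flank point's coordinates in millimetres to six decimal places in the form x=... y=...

pitch radius r_p = m·N/2 = 4.875·18/2 = 43.875000
base radius r_b = r_p·cos α = 43.875000·cos 20.726° = 41.035565
roll angle φ = 10.536° = 0.18388789 rad
x = r_b·(cos φ + φ·sin φ) = 41.035565·(0.98314021 + 0.18388789·0.18285329) = 41.723515
y = r_b·(sin φ − φ·cos φ) = 41.035565·(0.18285329 − 0.18388789·0.98314021) = 0.084767

x=41.723515 y=0.084767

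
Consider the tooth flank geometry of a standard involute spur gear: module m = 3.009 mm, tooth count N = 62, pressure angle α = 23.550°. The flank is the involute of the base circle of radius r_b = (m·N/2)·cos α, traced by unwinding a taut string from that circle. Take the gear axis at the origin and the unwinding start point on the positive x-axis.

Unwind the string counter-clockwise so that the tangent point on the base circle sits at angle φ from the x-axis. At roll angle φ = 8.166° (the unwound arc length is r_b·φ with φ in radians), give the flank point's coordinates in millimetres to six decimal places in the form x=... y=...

pitch radius r_p = m·N/2 = 3.009·62/2 = 93.279000
base radius r_b = r_p·cos α = 93.279000·cos 23.550° = 85.509955
roll angle φ = 8.166° = 0.14252359 rad
x = r_b·(cos φ + φ·sin φ) = 85.509955·(0.98986069 + 0.14252359·0.14204156) = 86.374031
y = r_b·(sin φ − φ·cos φ) = 85.509955·(0.14204156 − 0.14252359·0.98986069) = 0.082352

x=86.374031 y=0.082352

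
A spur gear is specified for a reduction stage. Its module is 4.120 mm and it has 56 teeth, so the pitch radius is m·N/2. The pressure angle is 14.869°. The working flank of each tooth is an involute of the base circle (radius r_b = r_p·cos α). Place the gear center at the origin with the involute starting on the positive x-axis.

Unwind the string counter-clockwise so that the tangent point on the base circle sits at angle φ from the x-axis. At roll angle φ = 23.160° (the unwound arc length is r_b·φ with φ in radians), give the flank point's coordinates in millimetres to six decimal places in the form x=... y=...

x=120.237356 y=2.414781

pitch radius r_p = m·N/2 = 4.120·56/2 = 115.360000
base radius r_b = r_p·cos α = 115.360000·cos 14.869° = 111.497177
roll angle φ = 23.160° = 0.40421825 rad
x = r_b·(cos φ + φ·sin φ) = 111.497177·(0.91941014 + 0.40421825·0.39330014) = 120.237356
y = r_b·(sin φ − φ·cos φ) = 111.497177·(0.39330014 − 0.40421825·0.91941014) = 2.414781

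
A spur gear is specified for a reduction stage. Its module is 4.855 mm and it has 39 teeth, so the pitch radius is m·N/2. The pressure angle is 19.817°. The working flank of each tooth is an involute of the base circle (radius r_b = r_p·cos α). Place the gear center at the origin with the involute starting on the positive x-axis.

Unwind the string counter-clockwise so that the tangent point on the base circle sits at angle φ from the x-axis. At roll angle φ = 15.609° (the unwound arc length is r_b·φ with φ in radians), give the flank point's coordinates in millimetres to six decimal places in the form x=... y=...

pitch radius r_p = m·N/2 = 4.855·39/2 = 94.672500
base radius r_b = r_p·cos α = 94.672500·cos 19.817° = 89.066016
roll angle φ = 15.609° = 0.27242844 rad
x = r_b·(cos φ + φ·sin φ) = 89.066016·(0.96312031 + 0.27242844·0.26907111) = 92.310061
y = r_b·(sin φ − φ·cos φ) = 89.066016·(0.26907111 − 0.27242844·0.96312031) = 0.595829

x=92.310061 y=0.595829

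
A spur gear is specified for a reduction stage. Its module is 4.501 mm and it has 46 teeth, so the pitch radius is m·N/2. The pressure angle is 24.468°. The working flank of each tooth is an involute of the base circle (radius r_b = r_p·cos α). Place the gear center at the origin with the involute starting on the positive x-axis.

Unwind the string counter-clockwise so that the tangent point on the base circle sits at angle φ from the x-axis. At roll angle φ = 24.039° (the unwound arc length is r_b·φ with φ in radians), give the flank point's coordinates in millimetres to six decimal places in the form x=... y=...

x=102.157775 y=2.279114

pitch radius r_p = m·N/2 = 4.501·46/2 = 103.523000
base radius r_b = r_p·cos α = 103.523000·cos 24.468° = 94.225883
roll angle φ = 24.039° = 0.41955970 rad
x = r_b·(cos φ + φ·sin φ) = 94.225883·(0.91326839 + 0.41955970·0.40735838) = 102.157775
y = r_b·(sin φ − φ·cos φ) = 94.225883·(0.40735838 − 0.41955970·0.91326839) = 2.279114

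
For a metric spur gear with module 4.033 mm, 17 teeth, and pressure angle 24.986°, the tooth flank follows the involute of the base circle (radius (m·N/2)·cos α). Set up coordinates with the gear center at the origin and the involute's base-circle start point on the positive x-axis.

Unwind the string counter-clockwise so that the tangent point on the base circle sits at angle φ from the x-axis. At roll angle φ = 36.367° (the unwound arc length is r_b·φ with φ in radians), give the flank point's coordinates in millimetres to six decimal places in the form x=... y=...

pitch radius r_p = m·N/2 = 4.033·17/2 = 34.280500
base radius r_b = r_p·cos α = 34.280500·cos 24.986° = 31.072223
roll angle φ = 36.367° = 0.63472389 rad
x = r_b·(cos φ + φ·sin φ) = 31.072223·(0.80523545 + 0.63472389·0.59295520) = 36.714885
y = r_b·(sin φ − φ·cos φ) = 31.072223·(0.59295520 − 0.63472389·0.80523545) = 2.543356

x=36.714885 y=2.543356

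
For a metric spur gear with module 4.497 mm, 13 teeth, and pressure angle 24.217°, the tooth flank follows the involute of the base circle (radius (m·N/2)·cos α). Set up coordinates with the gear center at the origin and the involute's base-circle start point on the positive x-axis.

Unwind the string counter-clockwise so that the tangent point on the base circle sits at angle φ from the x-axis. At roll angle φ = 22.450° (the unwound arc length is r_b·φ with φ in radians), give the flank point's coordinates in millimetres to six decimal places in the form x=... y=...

pitch radius r_p = m·N/2 = 4.497·13/2 = 29.230500
base radius r_b = r_p·cos α = 29.230500·cos 24.217° = 26.658171
roll angle φ = 22.450° = 0.39182642 rad
x = r_b·(cos φ + φ·sin φ) = 26.658171·(0.92421313 + 0.39182642·0.38187705) = 28.626681
y = r_b·(sin φ − φ·cos φ) = 26.658171·(0.38187705 − 0.39182642·0.92421313) = 0.526390

x=28.626681 y=0.526390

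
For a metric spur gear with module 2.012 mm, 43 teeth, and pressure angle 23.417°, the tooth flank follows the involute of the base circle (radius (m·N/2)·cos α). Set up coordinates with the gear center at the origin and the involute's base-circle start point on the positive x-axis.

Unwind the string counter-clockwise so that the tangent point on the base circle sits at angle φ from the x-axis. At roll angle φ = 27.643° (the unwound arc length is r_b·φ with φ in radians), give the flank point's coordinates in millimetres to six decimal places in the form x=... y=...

pitch radius r_p = m·N/2 = 2.012·43/2 = 43.258000
base radius r_b = r_p·cos α = 43.258000·cos 23.417° = 39.695130
roll angle φ = 27.643° = 0.48246137 rad
x = r_b·(cos φ + φ·sin φ) = 39.695130·(0.88585563 + 0.48246137·0.46396099) = 44.049642
y = r_b·(sin φ − φ·cos φ) = 39.695130·(0.46396099 − 0.48246137·0.88585563) = 1.451646

x=44.049642 y=1.451646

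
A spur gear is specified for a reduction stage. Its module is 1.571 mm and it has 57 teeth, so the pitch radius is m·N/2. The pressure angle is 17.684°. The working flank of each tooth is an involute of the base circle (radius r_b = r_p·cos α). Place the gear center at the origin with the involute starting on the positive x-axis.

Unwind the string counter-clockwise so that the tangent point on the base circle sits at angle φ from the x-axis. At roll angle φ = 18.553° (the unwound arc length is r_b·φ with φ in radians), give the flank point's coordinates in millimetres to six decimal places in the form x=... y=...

x=44.835915 y=0.477739

pitch radius r_p = m·N/2 = 1.571·57/2 = 44.773500
base radius r_b = r_p·cos α = 44.773500·cos 17.684° = 42.657789
roll angle φ = 18.553° = 0.32381094 rad
x = r_b·(cos φ + φ·sin φ) = 42.657789·(0.94802973 + 0.32381094·0.31818174) = 44.835915
y = r_b·(sin φ − φ·cos φ) = 42.657789·(0.31818174 − 0.32381094·0.94802973) = 0.477739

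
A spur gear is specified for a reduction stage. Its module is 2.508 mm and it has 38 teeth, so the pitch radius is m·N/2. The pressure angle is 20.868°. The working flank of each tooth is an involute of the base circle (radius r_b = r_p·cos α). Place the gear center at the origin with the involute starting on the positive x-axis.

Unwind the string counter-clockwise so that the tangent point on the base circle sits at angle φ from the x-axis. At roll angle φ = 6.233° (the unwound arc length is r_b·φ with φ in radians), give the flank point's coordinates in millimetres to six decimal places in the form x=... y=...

pitch radius r_p = m·N/2 = 2.508·38/2 = 47.652000
base radius r_b = r_p·cos α = 47.652000·cos 20.868° = 44.526199
roll angle φ = 6.233° = 0.10878637 rad
x = r_b·(cos φ + φ·sin φ) = 44.526199·(0.99408860 + 0.10878637·0.10857193) = 44.788892
y = r_b·(sin φ − φ·cos φ) = 44.526199·(0.10857193 − 0.10878637·0.99408860) = 0.019086

x=44.788892 y=0.019086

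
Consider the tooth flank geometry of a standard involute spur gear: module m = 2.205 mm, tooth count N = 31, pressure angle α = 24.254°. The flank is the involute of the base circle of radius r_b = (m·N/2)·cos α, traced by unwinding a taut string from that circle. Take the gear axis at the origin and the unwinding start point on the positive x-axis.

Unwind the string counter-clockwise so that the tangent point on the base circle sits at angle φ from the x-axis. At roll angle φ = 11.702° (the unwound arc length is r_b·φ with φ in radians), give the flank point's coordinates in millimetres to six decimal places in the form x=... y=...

x=31.803915 y=0.088122

pitch radius r_p = m·N/2 = 2.205·31/2 = 34.177500
base radius r_b = r_p·cos α = 34.177500·cos 24.254° = 31.160767
roll angle φ = 11.702° = 0.20423843 rad
x = r_b·(cos φ + φ·sin φ) = 31.160767·(0.97921573 + 0.20423843·0.20282148) = 31.803915
y = r_b·(sin φ − φ·cos φ) = 31.160767·(0.20282148 − 0.20423843·0.97921573) = 0.088122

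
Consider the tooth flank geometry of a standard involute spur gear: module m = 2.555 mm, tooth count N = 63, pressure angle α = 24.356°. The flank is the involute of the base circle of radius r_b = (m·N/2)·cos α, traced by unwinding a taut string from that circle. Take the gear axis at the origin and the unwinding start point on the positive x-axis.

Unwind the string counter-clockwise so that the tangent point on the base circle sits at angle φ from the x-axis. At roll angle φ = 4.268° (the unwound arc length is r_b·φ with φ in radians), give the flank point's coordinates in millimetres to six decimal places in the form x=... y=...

x=73.522746 y=0.010096

pitch radius r_p = m·N/2 = 2.555·63/2 = 80.482500
base radius r_b = r_p·cos α = 80.482500·cos 24.356° = 73.319608
roll angle φ = 4.268° = 0.07449065 rad
x = r_b·(cos φ + φ·sin φ) = 73.319608·(0.99722685 + 0.07449065·0.07442178) = 73.522746
y = r_b·(sin φ − φ·cos φ) = 73.319608·(0.07442178 − 0.07449065·0.99722685) = 0.010096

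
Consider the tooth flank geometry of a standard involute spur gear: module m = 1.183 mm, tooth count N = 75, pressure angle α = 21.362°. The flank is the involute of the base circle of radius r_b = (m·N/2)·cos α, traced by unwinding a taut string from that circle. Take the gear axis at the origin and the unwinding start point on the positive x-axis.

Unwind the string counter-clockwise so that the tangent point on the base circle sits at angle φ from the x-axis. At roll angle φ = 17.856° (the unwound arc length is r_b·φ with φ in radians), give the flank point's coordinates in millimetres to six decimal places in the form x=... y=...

x=43.272545 y=0.412804

pitch radius r_p = m·N/2 = 1.183·75/2 = 44.362500
base radius r_b = r_p·cos α = 44.362500·cos 21.362° = 41.314690
roll angle φ = 17.856° = 0.31164599 rad
x = r_b·(cos φ + φ·sin φ) = 41.314690·(0.95183016 + 0.31164599·0.30662576) = 43.272545
y = r_b·(sin φ − φ·cos φ) = 41.314690·(0.30662576 − 0.31164599·0.95183016) = 0.412804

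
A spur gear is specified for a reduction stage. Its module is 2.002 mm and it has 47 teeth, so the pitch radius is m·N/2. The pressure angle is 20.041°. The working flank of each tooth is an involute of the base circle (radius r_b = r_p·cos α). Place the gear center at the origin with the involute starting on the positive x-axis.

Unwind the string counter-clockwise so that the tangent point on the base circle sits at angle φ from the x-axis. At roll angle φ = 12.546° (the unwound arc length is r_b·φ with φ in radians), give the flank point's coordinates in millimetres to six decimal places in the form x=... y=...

pitch radius r_p = m·N/2 = 2.002·47/2 = 47.047000
base radius r_b = r_p·cos α = 47.047000·cos 20.041° = 44.198193
roll angle φ = 12.546° = 0.21896901 rad
x = r_b·(cos φ + φ·sin φ) = 44.198193·(0.97612192 + 0.21896901·0.21722336) = 45.245120
y = r_b·(sin φ − φ·cos φ) = 44.198193·(0.21722336 − 0.21896901·0.97612192) = 0.153939

x=45.245120 y=0.153939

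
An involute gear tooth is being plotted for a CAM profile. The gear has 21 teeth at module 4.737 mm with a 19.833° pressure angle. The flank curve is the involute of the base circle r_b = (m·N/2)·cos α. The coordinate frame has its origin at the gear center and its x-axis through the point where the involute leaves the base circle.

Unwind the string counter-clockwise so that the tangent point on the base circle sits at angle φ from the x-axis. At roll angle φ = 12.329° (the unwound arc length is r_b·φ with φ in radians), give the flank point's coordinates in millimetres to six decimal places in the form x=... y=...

x=47.859002 y=0.154675

pitch radius r_p = m·N/2 = 4.737·21/2 = 49.738500
base radius r_b = r_p·cos α = 49.738500·cos 19.833° = 46.788286
roll angle φ = 12.329° = 0.21518164 rad
x = r_b·(cos φ + φ·sin φ) = 46.788286·(0.97693762 + 0.21518164·0.21352489) = 47.859002
y = r_b·(sin φ − φ·cos φ) = 46.788286·(0.21352489 − 0.21518164·0.97693762) = 0.154675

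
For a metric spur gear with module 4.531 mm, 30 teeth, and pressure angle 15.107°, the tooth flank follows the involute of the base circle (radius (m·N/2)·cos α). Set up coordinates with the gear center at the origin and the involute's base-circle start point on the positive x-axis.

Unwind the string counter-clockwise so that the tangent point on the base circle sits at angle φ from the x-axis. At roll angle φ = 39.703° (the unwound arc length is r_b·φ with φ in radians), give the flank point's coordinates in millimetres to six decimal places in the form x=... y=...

pitch radius r_p = m·N/2 = 4.531·30/2 = 67.965000
base radius r_b = r_p·cos α = 67.965000·cos 15.107° = 65.616184
roll angle φ = 39.703° = 0.69294807 rad
x = r_b·(cos φ + φ·sin φ) = 65.616184·(0.76936611 + 0.69294807·0.63880810) = 79.528583
y = r_b·(sin φ − φ·cos φ) = 65.616184·(0.63880810 − 0.69294807·0.76936611) = 6.934144

x=79.528583 y=6.934144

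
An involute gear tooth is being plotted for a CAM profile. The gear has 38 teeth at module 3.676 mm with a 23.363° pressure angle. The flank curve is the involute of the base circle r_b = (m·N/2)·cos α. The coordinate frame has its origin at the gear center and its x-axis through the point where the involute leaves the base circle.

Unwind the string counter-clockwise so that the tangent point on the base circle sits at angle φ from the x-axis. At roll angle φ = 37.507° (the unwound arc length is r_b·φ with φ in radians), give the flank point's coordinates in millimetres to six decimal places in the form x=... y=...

pitch radius r_p = m·N/2 = 3.676·38/2 = 69.844000
base radius r_b = r_p·cos α = 69.844000·cos 23.363° = 64.117553
roll angle φ = 37.507° = 0.65462064 rad
x = r_b·(cos φ + φ·sin φ) = 64.117553·(0.79327896 + 0.65462064·0.60885835) = 76.418519
y = r_b·(sin φ − φ·cos φ) = 64.117553·(0.60885835 − 0.65462064·0.79327896) = 5.742469

x=76.418519 y=5.742469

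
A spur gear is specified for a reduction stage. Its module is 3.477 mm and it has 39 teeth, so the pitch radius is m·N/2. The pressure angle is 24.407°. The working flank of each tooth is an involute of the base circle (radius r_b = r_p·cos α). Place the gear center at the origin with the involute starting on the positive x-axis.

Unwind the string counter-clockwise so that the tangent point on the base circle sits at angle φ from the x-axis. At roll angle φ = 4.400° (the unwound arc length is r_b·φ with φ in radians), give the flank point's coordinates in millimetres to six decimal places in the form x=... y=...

pitch radius r_p = m·N/2 = 3.477·39/2 = 67.801500
base radius r_b = r_p·cos α = 67.801500·cos 24.407° = 61.742296
roll angle φ = 4.400° = 0.07679449 rad
x = r_b·(cos φ + φ·sin φ) = 61.742296·(0.99705275 + 0.07679449·0.07671903) = 61.924087
y = r_b·(sin φ − φ·cos φ) = 61.742296·(0.07671903 − 0.07679449·0.99705275) = 0.009315

x=61.924087 y=0.009315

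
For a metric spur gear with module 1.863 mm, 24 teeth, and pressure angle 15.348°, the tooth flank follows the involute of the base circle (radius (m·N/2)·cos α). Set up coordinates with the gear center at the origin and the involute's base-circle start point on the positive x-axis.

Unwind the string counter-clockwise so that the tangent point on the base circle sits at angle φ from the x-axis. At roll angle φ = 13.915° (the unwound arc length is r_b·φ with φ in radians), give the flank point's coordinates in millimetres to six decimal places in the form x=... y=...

x=22.185142 y=0.102334

pitch radius r_p = m·N/2 = 1.863·24/2 = 22.356000
base radius r_b = r_p·cos α = 22.356000·cos 15.348° = 21.558696
roll angle φ = 13.915° = 0.24286257 rad
x = r_b·(cos φ + φ·sin φ) = 21.558696·(0.97065356 + 0.24286257·0.24048217) = 22.185142
y = r_b·(sin φ − φ·cos φ) = 21.558696·(0.24048217 − 0.24286257·0.97065356) = 0.102334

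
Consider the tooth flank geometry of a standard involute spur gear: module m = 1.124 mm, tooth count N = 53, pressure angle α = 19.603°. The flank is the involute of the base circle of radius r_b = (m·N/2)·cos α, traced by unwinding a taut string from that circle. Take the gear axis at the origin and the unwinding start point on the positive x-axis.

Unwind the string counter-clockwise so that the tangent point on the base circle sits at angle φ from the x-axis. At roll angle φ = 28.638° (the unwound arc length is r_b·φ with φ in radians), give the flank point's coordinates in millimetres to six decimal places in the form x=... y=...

x=31.348735 y=1.139020

pitch radius r_p = m·N/2 = 1.124·53/2 = 29.786000
base radius r_b = r_p·cos α = 29.786000·cos 19.603° = 28.059600
roll angle φ = 28.638° = 0.49982739 rad
x = r_b·(cos φ + φ·sin φ) = 28.059600·(0.87766530 + 0.49982739·0.47927405) = 31.348735
y = r_b·(sin φ − φ·cos φ) = 28.059600·(0.47927405 − 0.49982739·0.87766530) = 1.139020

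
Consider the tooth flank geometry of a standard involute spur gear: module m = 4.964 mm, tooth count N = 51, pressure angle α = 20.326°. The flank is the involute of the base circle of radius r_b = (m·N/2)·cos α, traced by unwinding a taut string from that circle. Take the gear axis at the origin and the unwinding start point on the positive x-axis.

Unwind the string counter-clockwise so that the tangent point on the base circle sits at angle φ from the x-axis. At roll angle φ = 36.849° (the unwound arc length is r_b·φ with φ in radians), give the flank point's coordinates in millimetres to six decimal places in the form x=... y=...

x=140.767766 y=10.096421

pitch radius r_p = m·N/2 = 4.964·51/2 = 126.582000
base radius r_b = r_p·cos α = 126.582000·cos 20.326° = 118.699917
roll angle φ = 36.849° = 0.64313638 rad
x = r_b·(cos φ + φ·sin φ) = 118.699917·(0.80021879 + 0.64313638·0.59970817) = 140.767766
y = r_b·(sin φ − φ·cos φ) = 118.699917·(0.59970817 − 0.64313638·0.80021879) = 10.096421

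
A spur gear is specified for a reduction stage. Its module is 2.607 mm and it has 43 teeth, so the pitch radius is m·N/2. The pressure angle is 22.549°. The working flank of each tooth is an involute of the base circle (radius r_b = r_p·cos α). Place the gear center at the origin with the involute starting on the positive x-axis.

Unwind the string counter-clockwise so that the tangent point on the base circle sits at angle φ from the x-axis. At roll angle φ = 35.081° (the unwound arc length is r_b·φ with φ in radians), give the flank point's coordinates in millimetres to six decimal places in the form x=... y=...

pitch radius r_p = m·N/2 = 2.607·43/2 = 56.050500
base radius r_b = r_p·cos α = 56.050500·cos 22.549° = 51.765547
roll angle φ = 35.081° = 0.61227895 rad
x = r_b·(cos φ + φ·sin φ) = 51.765547·(0.81834035 + 0.61227895·0.57473391) = 60.578001
y = r_b·(sin φ − φ·cos φ) = 51.765547·(0.57473391 − 0.61227895·0.81834035) = 3.814155

x=60.578001 y=3.814155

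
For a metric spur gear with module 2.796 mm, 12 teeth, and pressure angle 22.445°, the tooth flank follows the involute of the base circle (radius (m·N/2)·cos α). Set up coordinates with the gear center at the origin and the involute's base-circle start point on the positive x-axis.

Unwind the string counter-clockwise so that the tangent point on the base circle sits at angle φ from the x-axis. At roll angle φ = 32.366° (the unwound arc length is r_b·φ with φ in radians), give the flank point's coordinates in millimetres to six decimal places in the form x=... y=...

pitch radius r_p = m·N/2 = 2.796·12/2 = 16.776000
base radius r_b = r_p·cos α = 16.776000·cos 22.445° = 15.505159
roll angle φ = 32.366° = 0.56489327 rad
x = r_b·(cos φ + φ·sin φ) = 15.505159·(0.84464574 + 0.56489327·0.53532567) = 17.785155
y = r_b·(sin φ − φ·cos φ) = 15.505159·(0.53532567 − 0.56489327·0.84464574) = 0.902260

x=17.785155 y=0.902260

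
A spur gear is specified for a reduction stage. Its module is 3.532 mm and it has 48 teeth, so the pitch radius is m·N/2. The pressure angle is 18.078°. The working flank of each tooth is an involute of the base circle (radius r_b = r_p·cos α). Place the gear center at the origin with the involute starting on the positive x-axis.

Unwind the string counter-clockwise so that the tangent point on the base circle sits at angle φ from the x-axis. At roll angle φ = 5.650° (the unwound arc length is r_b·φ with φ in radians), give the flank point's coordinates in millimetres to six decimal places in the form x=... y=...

x=80.974274 y=0.025732

pitch radius r_p = m·N/2 = 3.532·48/2 = 84.768000
base radius r_b = r_p·cos α = 84.768000·cos 18.078° = 80.583424
roll angle φ = 5.650° = 0.09861110 rad
x = r_b·(cos φ + φ·sin φ) = 80.583424·(0.99514186 + 0.09861110·0.09845136) = 80.974274
y = r_b·(sin φ − φ·cos φ) = 80.583424·(0.09845136 − 0.09861110·0.99514186) = 0.025732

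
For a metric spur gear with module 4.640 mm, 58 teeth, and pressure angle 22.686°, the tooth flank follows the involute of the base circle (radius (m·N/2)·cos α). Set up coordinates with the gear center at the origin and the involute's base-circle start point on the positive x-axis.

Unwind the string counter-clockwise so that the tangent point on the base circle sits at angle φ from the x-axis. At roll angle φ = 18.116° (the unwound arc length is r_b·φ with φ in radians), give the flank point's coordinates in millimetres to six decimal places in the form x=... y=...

x=130.200915 y=1.295074

pitch radius r_p = m·N/2 = 4.640·58/2 = 134.560000
base radius r_b = r_p·cos α = 134.560000·cos 22.686° = 124.149410
roll angle φ = 18.116° = 0.31618385 rad
x = r_b·(cos φ + φ·sin φ) = 124.149410·(0.95042894 + 0.31618385·0.31094185) = 130.200915
y = r_b·(sin φ − φ·cos φ) = 124.149410·(0.31094185 − 0.31618385·0.95042894) = 1.295074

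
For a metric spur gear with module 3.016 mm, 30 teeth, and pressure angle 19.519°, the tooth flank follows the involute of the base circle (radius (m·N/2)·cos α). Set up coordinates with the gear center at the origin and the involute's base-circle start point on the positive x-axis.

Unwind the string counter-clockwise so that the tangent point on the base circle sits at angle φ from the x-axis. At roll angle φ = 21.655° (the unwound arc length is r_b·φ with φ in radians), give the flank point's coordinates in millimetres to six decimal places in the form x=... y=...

pitch radius r_p = m·N/2 = 3.016·30/2 = 45.240000
base radius r_b = r_p·cos α = 45.240000·cos 19.519° = 42.640091
roll angle φ = 21.655° = 0.37795105 rad
x = r_b·(cos φ + φ·sin φ) = 42.640091·(0.92942268 + 0.37795105·0.36901690) = 45.577695
y = r_b·(sin φ − φ·cos φ) = 42.640091·(0.36901690 − 0.37795105·0.92942268) = 0.756462

x=45.577695 y=0.756462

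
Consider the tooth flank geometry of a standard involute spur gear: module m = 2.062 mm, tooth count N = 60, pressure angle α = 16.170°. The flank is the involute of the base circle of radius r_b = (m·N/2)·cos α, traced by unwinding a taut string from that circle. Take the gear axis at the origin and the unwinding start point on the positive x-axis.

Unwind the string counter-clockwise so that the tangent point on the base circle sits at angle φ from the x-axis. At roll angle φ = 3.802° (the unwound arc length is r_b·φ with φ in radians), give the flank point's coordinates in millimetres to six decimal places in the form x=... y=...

x=59.543458 y=0.005784

pitch radius r_p = m·N/2 = 2.062·60/2 = 61.860000
base radius r_b = r_p·cos α = 61.860000·cos 16.170° = 59.412796
roll angle φ = 3.802° = 0.06635742 rad
x = r_b·(cos φ + φ·sin φ) = 59.412796·(0.99779915 + 0.06635742·0.06630873) = 59.543458
y = r_b·(sin φ − φ·cos φ) = 59.412796·(0.06630873 − 0.06635742·0.99779915) = 0.005784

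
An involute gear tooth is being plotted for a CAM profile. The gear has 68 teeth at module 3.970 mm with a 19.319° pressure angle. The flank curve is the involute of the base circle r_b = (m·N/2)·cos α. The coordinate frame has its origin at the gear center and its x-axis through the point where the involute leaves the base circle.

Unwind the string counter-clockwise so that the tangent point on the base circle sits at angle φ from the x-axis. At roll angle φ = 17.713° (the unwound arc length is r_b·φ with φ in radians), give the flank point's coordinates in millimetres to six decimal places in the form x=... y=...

pitch radius r_p = m·N/2 = 3.970·68/2 = 134.980000
base radius r_b = r_p·cos α = 134.980000·cos 19.319° = 127.379451
roll angle φ = 17.713° = 0.30915017 rad
x = r_b·(cos φ + φ·sin φ) = 127.379451·(0.95259247 + 0.30915017·0.30424921) = 133.321851
y = r_b·(sin φ − φ·cos φ) = 127.379451·(0.30424921 − 0.30915017·0.95259247) = 1.242597

x=133.321851 y=1.242597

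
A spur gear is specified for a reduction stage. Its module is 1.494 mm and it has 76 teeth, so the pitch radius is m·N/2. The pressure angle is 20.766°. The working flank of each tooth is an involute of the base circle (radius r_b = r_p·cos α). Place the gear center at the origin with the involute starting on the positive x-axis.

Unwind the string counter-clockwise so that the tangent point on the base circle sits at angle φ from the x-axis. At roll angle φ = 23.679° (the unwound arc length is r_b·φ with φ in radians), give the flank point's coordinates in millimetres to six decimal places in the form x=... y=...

x=57.425433 y=1.227800

pitch radius r_p = m·N/2 = 1.494·76/2 = 56.772000
base radius r_b = r_p·cos α = 56.772000·cos 20.766° = 53.083877
roll angle φ = 23.679° = 0.41327651 rad
x = r_b·(cos φ + φ·sin φ) = 53.083877·(0.91580985 + 0.41327651·0.40161214) = 57.425433
y = r_b·(sin φ − φ·cos φ) = 53.083877·(0.40161214 − 0.41327651·0.91580985) = 1.227800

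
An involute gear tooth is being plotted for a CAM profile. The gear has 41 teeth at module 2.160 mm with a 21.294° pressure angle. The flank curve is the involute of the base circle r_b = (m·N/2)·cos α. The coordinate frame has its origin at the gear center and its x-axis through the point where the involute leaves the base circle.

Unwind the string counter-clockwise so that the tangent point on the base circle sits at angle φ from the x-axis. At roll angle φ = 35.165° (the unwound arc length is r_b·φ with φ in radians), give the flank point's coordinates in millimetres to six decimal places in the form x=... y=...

x=48.310796 y=3.061201

pitch radius r_p = m·N/2 = 2.160·41/2 = 44.280000
base radius r_b = r_p·cos α = 44.280000·cos 21.294° = 41.256972
roll angle φ = 35.165° = 0.61374503 rad
x = r_b·(cos φ + φ·sin φ) = 41.256972·(0.81749687 + 0.61374503·0.57593304) = 48.310796
y = r_b·(sin φ − φ·cos φ) = 41.256972·(0.57593304 − 0.61374503·0.81749687) = 3.061201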